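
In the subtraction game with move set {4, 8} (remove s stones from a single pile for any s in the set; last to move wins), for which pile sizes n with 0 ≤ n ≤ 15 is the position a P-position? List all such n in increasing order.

0, 1, 2, 3, 12, 13, 14, 15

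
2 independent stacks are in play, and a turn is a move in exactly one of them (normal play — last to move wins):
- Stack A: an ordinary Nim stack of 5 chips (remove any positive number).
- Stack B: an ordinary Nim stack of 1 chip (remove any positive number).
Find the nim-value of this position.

4

Stack A is a plain Nim stack of size 5, so its Grundy value is 5.
Stack B is a plain Nim stack of size 1, so its Grundy value is 1.
The value of a disjunctive sum is the nim-sum of the parts.
Combined value = 5 XOR 1 = 4.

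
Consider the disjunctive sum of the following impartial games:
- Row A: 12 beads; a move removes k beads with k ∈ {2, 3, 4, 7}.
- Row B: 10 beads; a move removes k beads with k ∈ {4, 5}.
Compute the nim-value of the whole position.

For row A, compute g(0), g(1), … with moves {2, 3, 4, 7}:
g(0) = mex{} = 0
g(1) = mex{} = 0
g(2) = mex{0} = 1
g(3) = mex{0} = 1
g(4) = mex{0,1} = 2
g(5) = mex{0,1} = 2
g(6) = mex{1,2} = 0
g(7) = mex{0,1,2} = 3
g(8) = mex{0,2} = 1
g(9) = mex{0,1,2,3} = 4
g(10) = mex{0,1,3} = 2
g(11) = mex{1,2,3,4} = 0
g(12) = mex{1,2,4} = 0
So g(12) = 0.
For row B, compute g(0), g(1), … with moves {4, 5}:
g(0) = mex{} = 0
g(1) = mex{} = 0
g(2) = mex{} = 0
g(3) = mex{} = 0
g(4) = mex{0} = 1
g(5) = mex{0} = 1
g(6) = mex{0} = 1
g(7) = mex{0} = 1
g(8) = mex{0,1} = 2
g(9) = mex{1} = 0
g(10) = mex{1} = 0
So g(10) = 0.
By the Sprague-Grundy theorem, the Grundy value of a sum of independent games is the XOR of the component values.
Combined value = 0 ⊕ 0 = 0.

0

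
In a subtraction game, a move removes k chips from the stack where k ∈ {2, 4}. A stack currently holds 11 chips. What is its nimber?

Grundy values for subtraction set {2, 4}:
k:     0  1  2  3  4  5  6  7  8  9 10 11
g(k):  0  0  1  1  2  2  0  0  1  1  2  2
So g(11) = 2.

2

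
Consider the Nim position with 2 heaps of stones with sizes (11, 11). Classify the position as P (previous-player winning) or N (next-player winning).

P-position

Compute the nim-sum pairwise:
11 ^ 11 = 0
The nim-sum is 0, so this is a P-position: the player to move is in a losing position under optimal play.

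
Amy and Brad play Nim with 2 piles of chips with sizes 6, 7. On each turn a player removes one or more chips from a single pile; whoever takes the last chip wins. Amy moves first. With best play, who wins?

Amy wins

Write each in binary and XOR column by column:
  110  (6)
  111  (7)
  ---
  001  (1)
The nim-sum is 1 ≠ 0, so this is an N-position: the player to move can win; Amy has a winning move.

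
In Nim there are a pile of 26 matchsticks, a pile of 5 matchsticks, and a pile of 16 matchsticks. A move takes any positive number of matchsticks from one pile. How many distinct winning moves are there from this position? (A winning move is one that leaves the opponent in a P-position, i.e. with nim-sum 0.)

Nim-sum: 26 XOR 5 XOR 16 = 15.
The overall nim-sum is X = 15. A pile of size p has a winning move iff p XOR X < p (reduce it to p XOR X).
  26: 26 XOR 15 = 21 < 26 — winning move (to 21).
  5: 5 XOR 15 = 10 ≥ 5 — no move.
  16: 16 XOR 15 = 31 ≥ 16 — no move.
That gives 1 winning move.

1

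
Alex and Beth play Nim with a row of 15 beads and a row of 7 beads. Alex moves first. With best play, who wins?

Compute the nim-sum pairwise:
15 ^ 7 = 8
The nim-sum is 8 ≠ 0, so this is an N-position: the player to move can win; Alex has a winning move.

Alex wins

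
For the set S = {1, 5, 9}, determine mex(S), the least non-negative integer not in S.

0

0 is not in the set, so the mex is 0.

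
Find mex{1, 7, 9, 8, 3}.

0 is not in the set, so the mex is 0.

0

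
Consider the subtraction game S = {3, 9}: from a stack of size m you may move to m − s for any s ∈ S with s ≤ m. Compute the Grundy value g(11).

Compute g(0), g(1), … for moves {3, 9}:
k:     0  1  2  3  4  5  6  7  8  9 10 11
g(k):  0  0  0  1  1  1  0  0  0  1  1  1
So g(11) = 1.

1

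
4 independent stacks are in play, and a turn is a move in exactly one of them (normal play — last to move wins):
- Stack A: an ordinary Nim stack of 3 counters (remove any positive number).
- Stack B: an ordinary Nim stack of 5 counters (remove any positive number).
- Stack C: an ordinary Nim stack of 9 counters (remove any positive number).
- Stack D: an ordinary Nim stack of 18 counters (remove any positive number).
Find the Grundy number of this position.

Stack A is a plain Nim stack of size 3, so its Grundy value is 3.
Stack B is a plain Nim stack of size 5, so its Grundy value is 5.
Stack C is a plain Nim stack of size 9, so its Grundy value is 9.
Stack D is a plain Nim stack of size 18, so its Grundy value is 18.
By the Sprague-Grundy theorem, the Grundy value of a sum of independent games is the XOR of the component values.
Combined value = 3 XOR 5 XOR 9 XOR 18 = 29.

29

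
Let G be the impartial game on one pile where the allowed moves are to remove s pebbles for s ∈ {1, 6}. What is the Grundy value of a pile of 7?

Build the Grundy sequence with g(k) = mex{g(k−s) : s ∈ {1, 6}, s ≤ k}:
g(0) = mex{} = 0
g(1) = mex{0} = 1
g(2) = mex{1} = 0
g(3) = mex{0} = 1
g(4) = mex{1} = 0
g(5) = mex{0} = 1
g(6) = mex{0,1} = 2
g(7) = mex{1,2} = 0
So g(7) = 0.

0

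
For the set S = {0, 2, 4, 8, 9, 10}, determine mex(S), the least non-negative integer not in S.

0 is in the set but 1 is not, so the mex is 1.

1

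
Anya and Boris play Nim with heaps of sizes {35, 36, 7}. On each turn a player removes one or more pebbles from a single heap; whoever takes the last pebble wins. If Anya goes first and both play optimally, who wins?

Boris wins

Compute the nim-sum pairwise:
35 ⊕ 36 = 7
7 ⊕ 7 = 0
The nim-sum is 0, so this is a P-position: the player to move is in a losing position under optimal play; Anya is about to move from it and so loses — Boris wins.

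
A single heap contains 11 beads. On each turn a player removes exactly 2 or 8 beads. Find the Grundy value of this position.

0

Compute g(0), g(1), … for moves {2, 8}:
g(0) = mex{} = 0
g(1) = mex{} = 0
g(2) = mex{0} = 1
g(3) = mex{0} = 1
g(4) = mex{1} = 0
g(5) = mex{1} = 0
g(6) = mex{0} = 1
g(7) = mex{0} = 1
g(8) = mex{0,1} = 2
g(9) = mex{0,1} = 2
g(10) = mex{1,2} = 0
g(11) = mex{1,2} = 0
So g(11) = 0.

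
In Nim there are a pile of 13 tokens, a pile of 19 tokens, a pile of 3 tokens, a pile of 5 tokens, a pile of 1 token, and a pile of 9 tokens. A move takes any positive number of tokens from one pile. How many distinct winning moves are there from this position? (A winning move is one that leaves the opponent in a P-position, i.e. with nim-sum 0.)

Nim-sum: 13 XOR 19 XOR 3 XOR 5 XOR 1 XOR 9 = 16.
The overall nim-sum is X = 16. A pile of size p has a winning move iff p XOR X < p (reduce it to p XOR X).
  13: 13 XOR 16 = 29 ≥ 13 — no move.
  19: 19 XOR 16 = 3 < 19 — winning move (to 3).
  3: 3 XOR 16 = 19 ≥ 3 — no move.
  5: 5 XOR 16 = 21 ≥ 5 — no move.
  1: 1 XOR 16 = 17 ≥ 1 — no move.
  9: 9 XOR 16 = 25 ≥ 9 — no move.
That gives 1 winning move.

1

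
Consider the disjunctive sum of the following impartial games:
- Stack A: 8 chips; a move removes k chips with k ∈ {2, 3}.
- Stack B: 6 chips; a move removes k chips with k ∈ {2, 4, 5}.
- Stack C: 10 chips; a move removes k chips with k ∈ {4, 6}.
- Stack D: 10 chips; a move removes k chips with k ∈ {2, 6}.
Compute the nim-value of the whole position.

Grundy values for stack A (subtraction set {2, 3}):
k:     0  1  2  3  4  5  6  7  8
g(k):  0  0  1  1  2  0  0  1  1
So g(8) = 1.
Grundy values for stack B (subtraction set {2, 4, 5}):
g(0) = mex{} = 0
g(1) = mex{} = 0
g(2) = mex{0} = 1
g(3) = mex{0} = 1
g(4) = mex{0,1} = 2
g(5) = mex{0,1} = 2
g(6) = mex{0,1,2} = 3
So g(6) = 3.
Grundy values for stack C (subtraction set {4, 6}):
g(0) = mex{} = 0
g(1) = mex{} = 0
g(2) = mex{} = 0
g(3) = mex{} = 0
g(4) = mex{0} = 1
g(5) = mex{0} = 1
g(6) = mex{0} = 1
g(7) = mex{0} = 1
g(8) = mex{0,1} = 2
g(9) = mex{0,1} = 2
g(10) = mex{1} = 0
So g(10) = 0.
For stack D, compute g(0), g(1), … with moves {2, 6}:
g(0) = mex{} = 0
g(1) = mex{} = 0
g(2) = mex{0} = 1
g(3) = mex{0} = 1
g(4) = mex{1} = 0
g(5) = mex{1} = 0
g(6) = mex{0} = 1
g(7) = mex{0} = 1
g(8) = mex{1} = 0
g(9) = mex{1} = 0
g(10) = mex{0} = 1
So g(10) = 1.
By the Sprague-Grundy theorem, the Grundy value of a sum of independent games is the XOR of the component values.
Combined value = 1 XOR 3 XOR 0 XOR 1 = 3.

3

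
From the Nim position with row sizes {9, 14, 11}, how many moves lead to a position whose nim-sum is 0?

3

In binary:
  1001  (9)
  1110  (14)
  1011  (11)
  ----
  1100  (12)
The overall nim-sum is X = 12. A row of size p has a winning move iff p XOR X < p (reduce it to p XOR X).
  9: 9 XOR 12 = 5 < 9 — winning move (to 5).
  14: 14 XOR 12 = 2 < 14 — winning move (to 2).
  11: 11 XOR 12 = 7 < 11 — winning move (to 7).
That gives 3 winning moves.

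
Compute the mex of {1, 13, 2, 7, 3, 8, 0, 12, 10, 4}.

5

The values 0, 1, 2, 3, 4 are all present; 5 is the first non-negative integer missing from the set.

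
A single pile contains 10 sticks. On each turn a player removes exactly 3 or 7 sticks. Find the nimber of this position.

0

Compute g(0), g(1), … for moves {3, 7}:
g(0) = mex{} = 0
g(1) = mex{} = 0
g(2) = mex{} = 0
g(3) = mex{0} = 1
g(4) = mex{0} = 1
g(5) = mex{0} = 1
g(6) = mex{1} = 0
g(7) = mex{0,1} = 2
g(8) = mex{0,1} = 2
g(9) = mex{0} = 1
g(10) = mex{1,2} = 0
So g(10) = 0.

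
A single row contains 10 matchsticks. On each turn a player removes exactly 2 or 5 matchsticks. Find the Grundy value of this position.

1

Compute g(0), g(1), … for moves {2, 5}:
g(0) = mex{} = 0
g(1) = mex{} = 0
g(2) = mex{0} = 1
g(3) = mex{0} = 1
g(4) = mex{1} = 0
g(5) = mex{0,1} = 2
g(6) = mex{0} = 1
g(7) = mex{1,2} = 0
g(8) = mex{1} = 0
g(9) = mex{0} = 1
g(10) = mex{0,2} = 1
So g(10) = 1.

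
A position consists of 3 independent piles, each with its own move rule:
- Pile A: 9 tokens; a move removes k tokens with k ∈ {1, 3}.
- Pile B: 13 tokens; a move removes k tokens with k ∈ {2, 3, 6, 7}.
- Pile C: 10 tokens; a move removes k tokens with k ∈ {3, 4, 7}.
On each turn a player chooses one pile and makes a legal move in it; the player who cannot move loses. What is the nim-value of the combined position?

Grundy values for pile A (subtraction set {1, 3}):
k:     0  1  2  3  4  5  6  7  8  9
g(k):  0  1  0  1  0  1  0  1  0  1
So g(9) = 1.
Grundy values for pile B (subtraction set {2, 3, 6, 7}):
k:     0  1  2  3  4  5  6  7  8  9 10 11 12 13
g(k):  0  0  1  1  2  0  3  1  2  0  0  1  1  2
So g(13) = 2.
Build the Grundy sequence for pile C with g(k) = mex{g(k−s) : s ∈ {3, 4, 7}, s ≤ k}:
g(0) = mex{} = 0
g(1) = mex{} = 0
g(2) = mex{} = 0
g(3) = mex{0} = 1
g(4) = mex{0} = 1
g(5) = mex{0} = 1
g(6) = mex{0,1} = 2
g(7) = mex{0,1} = 2
g(8) = mex{0,1} = 2
g(9) = mex{0,1,2} = 3
g(10) = mex{1,2} = 0
So g(10) = 0.
The value of a disjunctive sum is the nim-sum of the parts.
Combined value = 1 XOR 2 XOR 0 = 3.

3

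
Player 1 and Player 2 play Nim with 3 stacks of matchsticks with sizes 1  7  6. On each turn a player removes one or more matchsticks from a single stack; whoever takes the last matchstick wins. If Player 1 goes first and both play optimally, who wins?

Player 2 wins

Compute the nim-sum pairwise:
1 XOR 7 = 6
6 XOR 6 = 0
The nim-sum is 0, so this is a P-position: the player to move is in a losing position under optimal play; Player 1 is about to move from it and so loses — Player 2 wins.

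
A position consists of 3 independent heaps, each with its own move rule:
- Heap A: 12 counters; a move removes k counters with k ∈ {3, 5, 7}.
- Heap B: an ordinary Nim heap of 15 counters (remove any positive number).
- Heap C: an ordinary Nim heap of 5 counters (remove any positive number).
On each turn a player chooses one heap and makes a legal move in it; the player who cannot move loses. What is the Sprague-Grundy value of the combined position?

Grundy values for heap A (subtraction set {3, 5, 7}):
g(0) = mex{} = 0
g(1) = mex{} = 0
g(2) = mex{} = 0
g(3) = mex{0} = 1
g(4) = mex{0} = 1
g(5) = mex{0} = 1
g(6) = mex{0,1} = 2
g(7) = mex{0,1} = 2
g(8) = mex{0,1} = 2
g(9) = mex{0,1,2} = 3
g(10) = mex{1,2} = 0
g(11) = mex{1,2} = 0
g(12) = mex{1,2,3} = 0
So g(12) = 0.
Heap B is a plain Nim heap of size 15, so its Grundy value is 15.
Heap C is a plain Nim heap of size 5, so its Grundy value is 5.
The value of a disjunctive sum is the nim-sum of the parts.
Combined value = 0 XOR 15 XOR 5 = 10.

10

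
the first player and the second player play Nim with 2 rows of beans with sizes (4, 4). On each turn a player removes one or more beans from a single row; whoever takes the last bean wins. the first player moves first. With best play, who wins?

the second player wins

Compute the nim-sum pairwise:
4 XOR 4 = 0
The nim-sum is 0, so this is a P-position: the player to move is in a losing position under optimal play; the first player is about to move from it and so loses — the second player wins.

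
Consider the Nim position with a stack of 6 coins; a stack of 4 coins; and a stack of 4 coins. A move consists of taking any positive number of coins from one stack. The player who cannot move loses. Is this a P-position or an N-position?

N-position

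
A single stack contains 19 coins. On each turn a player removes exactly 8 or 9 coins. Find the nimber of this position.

Grundy values for subtraction set {8, 9}:
k:     0  1  2  3  4  5  6  7  8  9 10 11 12 13 14 15 16 17 18 19
g(k):  0  0  0  0  0  0  0  0  1  1  1  1  1  1  1  1  2  0  0  0
So g(19) = 0.

0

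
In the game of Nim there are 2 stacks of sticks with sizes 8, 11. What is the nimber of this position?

Compute the nim-sum pairwise:
8 ^ 11 = 3

3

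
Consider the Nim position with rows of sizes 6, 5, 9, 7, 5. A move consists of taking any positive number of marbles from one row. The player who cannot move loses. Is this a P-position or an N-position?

Compute the nim-sum pairwise:
6 XOR 5 = 3
3 XOR 9 = 10
10 XOR 7 = 13
13 XOR 5 = 8
The nim-sum is 8 ≠ 0, so this is an N-position: the player to move can win.

N-position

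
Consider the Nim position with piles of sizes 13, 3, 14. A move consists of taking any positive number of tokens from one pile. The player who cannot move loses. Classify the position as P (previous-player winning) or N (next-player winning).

P-position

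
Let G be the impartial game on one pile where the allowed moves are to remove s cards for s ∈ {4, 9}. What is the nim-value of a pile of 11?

Build the Grundy sequence with g(k) = mex{g(k−s) : s ∈ {4, 9}, s ≤ k}:
k:     0  1  2  3  4  5  6  7  8  9 10 11
g(k):  0  0  0  0  1  1  1  1  0  2  2  2
So g(11) = 2.

2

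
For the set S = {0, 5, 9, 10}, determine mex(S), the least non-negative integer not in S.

1

0 is in the set but 1 is not, so the mex is 1.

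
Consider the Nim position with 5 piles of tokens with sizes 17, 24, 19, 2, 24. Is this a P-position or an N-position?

P-position

Nim-sum: 17 ^ 24 ^ 19 ^ 2 ^ 24 = 0.
The nim-sum is 0, so this is a P-position: the player to move is in a losing position under optimal play.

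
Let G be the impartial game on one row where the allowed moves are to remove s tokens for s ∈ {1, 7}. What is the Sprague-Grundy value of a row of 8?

Grundy values for subtraction set {1, 7}:
g(0) = mex{} = 0
g(1) = mex{0} = 1
g(2) = mex{1} = 0
g(3) = mex{0} = 1
g(4) = mex{1} = 0
g(5) = mex{0} = 1
g(6) = mex{1} = 0
g(7) = mex{0} = 1
g(8) = mex{1} = 0
So g(8) = 0.

0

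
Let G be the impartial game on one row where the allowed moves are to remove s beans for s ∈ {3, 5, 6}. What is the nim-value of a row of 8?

Grundy values for subtraction set {3, 5, 6}:
k:     0  1  2  3  4  5  6  7  8
g(k):  0  0  0  1  1  1  2  2  2
So g(8) = 2.

2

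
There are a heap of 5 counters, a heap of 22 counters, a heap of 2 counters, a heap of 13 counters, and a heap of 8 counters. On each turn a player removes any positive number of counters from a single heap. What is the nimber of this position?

Nim-sum: 5 ⊕ 22 ⊕ 2 ⊕ 13 ⊕ 8 = 20.

20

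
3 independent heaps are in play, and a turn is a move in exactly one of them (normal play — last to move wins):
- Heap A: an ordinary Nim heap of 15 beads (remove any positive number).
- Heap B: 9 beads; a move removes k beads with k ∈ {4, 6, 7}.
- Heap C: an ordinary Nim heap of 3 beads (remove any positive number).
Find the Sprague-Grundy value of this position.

Heap A is a plain Nim heap of size 15, so its Grundy value is 15.
Build the Grundy sequence for heap B with g(k) = mex{g(k−s) : s ∈ {4, 6, 7}, s ≤ k}:
k:     0  1  2  3  4  5  6  7  8  9
g(k):  0  0  0  0  1  1  1  1  2  2
So g(9) = 2.
Heap C is a plain Nim heap of size 3, so its Grundy value is 3.
The value of a disjunctive sum is the nim-sum of the parts.
Combined value = 15 XOR 2 XOR 3 = 14.

14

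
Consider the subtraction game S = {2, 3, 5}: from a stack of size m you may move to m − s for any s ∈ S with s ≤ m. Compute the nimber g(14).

Build the Grundy sequence with g(k) = mex{g(k−s) : s ∈ {2, 3, 5}, s ≤ k}:
g(0) = mex{} = 0
g(1) = mex{} = 0
g(2) = mex{0} = 1
g(3) = mex{0} = 1
g(4) = mex{0,1} = 2
g(5) = mex{0,1} = 2
g(6) = mex{0,1,2} = 3
g(7) = mex{1,2} = 0
g(8) = mex{1,2,3} = 0
g(9) = mex{0,2,3} = 1
g(10) = mex{0,2} = 1
g(11) = mex{0,1,3} = 2
g(12) = mex{0,1} = 2
g(13) = mex{0,1,2} = 3
g(14) = mex{1,2} = 0
So g(14) = 0.

0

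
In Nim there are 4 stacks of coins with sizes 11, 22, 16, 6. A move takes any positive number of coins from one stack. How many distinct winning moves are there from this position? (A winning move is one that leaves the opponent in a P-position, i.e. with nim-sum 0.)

Write each in binary and XOR column by column:
  01011  (11)
  10110  (22)
  10000  (16)
  00110  (6)
  -----
  01011  (11)
The overall nim-sum is X = 11. A stack of size p has a winning move iff p XOR X < p (reduce it to p XOR X).
  11: 11 XOR 11 = 0 < 11 — winning move (to 0).
  22: 22 XOR 11 = 29 ≥ 22 — no move.
  16: 16 XOR 11 = 27 ≥ 16 — no move.
  6: 6 XOR 11 = 13 ≥ 6 — no move.
That gives 1 winning move.

1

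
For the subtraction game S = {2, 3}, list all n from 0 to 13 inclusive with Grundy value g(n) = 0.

0, 1, 5, 6, 10, 11

Compute g(0), g(1), … for moves {2, 3}:
k:     0  1  2  3  4  5  6  7  8  9 10 11 12 13
g(k):  0  0  1  1  2  0  0  1  1  2  0  0  1  1
The P-positions (g = 0) in 0..13 are 0, 1, 5, 6, 10, 11.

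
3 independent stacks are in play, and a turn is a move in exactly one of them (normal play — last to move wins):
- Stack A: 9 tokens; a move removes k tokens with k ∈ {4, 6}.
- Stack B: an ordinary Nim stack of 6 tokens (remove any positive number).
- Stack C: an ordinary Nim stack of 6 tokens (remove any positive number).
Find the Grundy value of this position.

2

Grundy values for stack A (subtraction set {4, 6}):
g(0) = mex{} = 0
g(1) = mex{} = 0
g(2) = mex{} = 0
g(3) = mex{} = 0
g(4) = mex{0} = 1
g(5) = mex{0} = 1
g(6) = mex{0} = 1
g(7) = mex{0} = 1
g(8) = mex{0,1} = 2
g(9) = mex{0,1} = 2
So g(9) = 2.
Stack B is a plain Nim stack of size 6, so its Grundy value is 6.
Stack C is a plain Nim stack of size 6, so its Grundy value is 6.
By the Sprague-Grundy theorem, the Grundy value of a sum of independent games is the XOR of the component values.
Combined value = 2 XOR 6 XOR 6 = 2.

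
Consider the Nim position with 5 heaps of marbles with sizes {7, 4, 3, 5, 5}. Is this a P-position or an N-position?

P-position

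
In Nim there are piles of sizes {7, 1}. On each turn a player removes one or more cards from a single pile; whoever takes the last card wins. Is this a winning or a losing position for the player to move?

In binary:
  111  (7)
  001  (1)
  ---
  110  (6)
The nim-sum is 6 ≠ 0, so this is an N-position: the player to move can win.

Winning position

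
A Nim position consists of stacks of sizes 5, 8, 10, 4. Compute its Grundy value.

3

In binary:
  0101  (5)
  1000  (8)
  1010  (10)
  0100  (4)
  ----
  0011  (3)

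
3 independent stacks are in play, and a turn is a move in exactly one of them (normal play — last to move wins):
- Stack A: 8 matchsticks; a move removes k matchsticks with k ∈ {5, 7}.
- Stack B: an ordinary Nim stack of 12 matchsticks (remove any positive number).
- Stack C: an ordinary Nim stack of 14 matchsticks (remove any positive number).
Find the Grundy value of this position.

Grundy values for stack A (subtraction set {5, 7}):
k:     0  1  2  3  4  5  6  7  8
g(k):  0  0  0  0  0  1  1  1  1
So g(8) = 1.
Stack B is a plain Nim stack of size 12, so its Grundy value is 12.
Stack C is a plain Nim stack of size 14, so its Grundy value is 14.
The value of a disjunctive sum is the nim-sum of the parts.
Combined value = 1 XOR 12 XOR 14 = 3.

3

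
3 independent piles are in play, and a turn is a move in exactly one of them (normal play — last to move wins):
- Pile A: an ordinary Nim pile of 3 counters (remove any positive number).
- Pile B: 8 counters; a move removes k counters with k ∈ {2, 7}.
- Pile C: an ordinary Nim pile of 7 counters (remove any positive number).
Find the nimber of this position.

6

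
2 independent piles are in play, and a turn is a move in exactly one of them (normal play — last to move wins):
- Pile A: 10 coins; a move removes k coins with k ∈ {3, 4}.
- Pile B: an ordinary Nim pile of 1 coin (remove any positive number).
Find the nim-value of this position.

0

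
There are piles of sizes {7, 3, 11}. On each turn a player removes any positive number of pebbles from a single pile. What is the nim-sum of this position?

Nim-sum: 7 ^ 3 ^ 11 = 15.

15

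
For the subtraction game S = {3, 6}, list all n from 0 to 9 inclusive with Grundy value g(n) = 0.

Compute g(0), g(1), … for moves {3, 6}:
g(0) = mex{} = 0
g(1) = mex{} = 0
g(2) = mex{} = 0
g(3) = mex{0} = 1
g(4) = mex{0} = 1
g(5) = mex{0} = 1
g(6) = mex{0,1} = 2
g(7) = mex{0,1} = 2
g(8) = mex{0,1} = 2
g(9) = mex{1,2} = 0
The P-positions (g = 0) in 0..9 are 0, 1, 2, 9.

0, 1, 2, 9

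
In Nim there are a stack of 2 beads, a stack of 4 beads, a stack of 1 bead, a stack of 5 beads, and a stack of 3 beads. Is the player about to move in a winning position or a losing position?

Winning position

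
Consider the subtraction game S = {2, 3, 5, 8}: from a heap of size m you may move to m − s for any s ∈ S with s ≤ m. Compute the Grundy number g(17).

0

Grundy values for subtraction set {2, 3, 5, 8}:
k:     0  1  2  3  4  5  6  7  8  9 10 11 12 13 14 15 16 17
g(k):  0  0  1  1  2  2  3  0  4  1  3  0  4  1  2  2  3  0
So g(17) = 0.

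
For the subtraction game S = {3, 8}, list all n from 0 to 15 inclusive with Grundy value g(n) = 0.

0, 1, 2, 6, 7, 11, 12, 13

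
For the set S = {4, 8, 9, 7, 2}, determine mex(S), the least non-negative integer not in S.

0 is not in the set, so the mex is 0.

0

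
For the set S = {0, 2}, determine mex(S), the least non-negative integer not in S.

0 is in the set but 1 is not, so the mex is 1.

1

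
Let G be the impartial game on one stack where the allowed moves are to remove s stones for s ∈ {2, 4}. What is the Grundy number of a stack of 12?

0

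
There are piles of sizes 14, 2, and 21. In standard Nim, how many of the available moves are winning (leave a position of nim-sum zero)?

1

In binary:
  01110  (14)
  00010  (2)
  10101  (21)
  -----
  11001  (25)
The overall nim-sum is X = 25. A pile of size p has a winning move iff p XOR X < p (reduce it to p XOR X).
  14: 14 XOR 25 = 23 ≥ 14 — no move.
  2: 2 XOR 25 = 27 ≥ 2 — no move.
  21: 21 XOR 25 = 12 < 21 — winning move (to 12).
That gives 1 winning move.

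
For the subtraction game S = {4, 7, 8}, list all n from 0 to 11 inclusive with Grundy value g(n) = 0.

0, 1, 2, 3

Build the Grundy sequence with g(k) = mex{g(k−s) : s ∈ {4, 7, 8}, s ≤ k}:
g(0) = mex{} = 0
g(1) = mex{} = 0
g(2) = mex{} = 0
g(3) = mex{} = 0
g(4) = mex{0} = 1
g(5) = mex{0} = 1
g(6) = mex{0} = 1
g(7) = mex{0} = 1
g(8) = mex{0,1} = 2
g(9) = mex{0,1} = 2
g(10) = mex{0,1} = 2
g(11) = mex{0,1} = 2
The P-positions (g = 0) in 0..11 are 0, 1, 2, 3.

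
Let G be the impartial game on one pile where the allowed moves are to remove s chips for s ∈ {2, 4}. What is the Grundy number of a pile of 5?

Compute g(0), g(1), … for moves {2, 4}:
g(0) = mex{} = 0
g(1) = mex{} = 0
g(2) = mex{0} = 1
g(3) = mex{0} = 1
g(4) = mex{0,1} = 2
g(5) = mex{0,1} = 2
So g(5) = 2.

2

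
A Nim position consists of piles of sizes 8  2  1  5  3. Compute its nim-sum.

Compute the nim-sum pairwise:
8 ⊕ 2 = 10
10 ⊕ 1 = 11
11 ⊕ 5 = 14
14 ⊕ 3 = 13

13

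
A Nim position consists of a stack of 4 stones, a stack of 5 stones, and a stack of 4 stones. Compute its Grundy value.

Write each in binary and XOR column by column:
  100  (4)
  101  (5)
  100  (4)
  ---
  101  (5)

5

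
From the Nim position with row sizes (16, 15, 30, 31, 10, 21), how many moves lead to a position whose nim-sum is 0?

3

In binary:
  10000  (16)
  01111  (15)
  11110  (30)
  11111  (31)
  01010  (10)
  10101  (21)
  -----
  00001  (1)
The overall nim-sum is X = 1. A row of size p has a winning move iff p XOR X < p (reduce it to p XOR X).
  16: 16 XOR 1 = 17 ≥ 16 — no move.
  15: 15 XOR 1 = 14 < 15 — winning move (to 14).
  30: 30 XOR 1 = 31 ≥ 30 — no move.
  31: 31 XOR 1 = 30 < 31 — winning move (to 30).
  10: 10 XOR 1 = 11 ≥ 10 — no move.
  21: 21 XOR 1 = 20 < 21 — winning move (to 20).
That gives 3 winning moves.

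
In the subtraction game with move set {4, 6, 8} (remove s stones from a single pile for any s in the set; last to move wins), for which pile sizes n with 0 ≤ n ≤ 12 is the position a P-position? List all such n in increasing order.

0, 1, 2, 3, 12

Grundy values for subtraction set {4, 6, 8}:
g(0) = mex{} = 0
g(1) = mex{} = 0
g(2) = mex{} = 0
g(3) = mex{} = 0
g(4) = mex{0} = 1
g(5) = mex{0} = 1
g(6) = mex{0} = 1
g(7) = mex{0} = 1
g(8) = mex{0,1} = 2
g(9) = mex{0,1} = 2
g(10) = mex{0,1} = 2
g(11) = mex{0,1} = 2
g(12) = mex{1,2} = 0
The P-positions (g = 0) in 0..12 are 0, 1, 2, 3, 12.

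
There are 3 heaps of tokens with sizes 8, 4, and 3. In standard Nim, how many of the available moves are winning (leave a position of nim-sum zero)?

In binary:
  1000  (8)
  0100  (4)
  0011  (3)
  ----
  1111  (15)
The overall nim-sum is X = 15. A heap of size p has a winning move iff p XOR X < p (reduce it to p XOR X).
  8: 8 XOR 15 = 7 < 8 — winning move (to 7).
  4: 4 XOR 15 = 11 ≥ 4 — no move.
  3: 3 XOR 15 = 12 ≥ 3 — no move.
That gives 1 winning move.

1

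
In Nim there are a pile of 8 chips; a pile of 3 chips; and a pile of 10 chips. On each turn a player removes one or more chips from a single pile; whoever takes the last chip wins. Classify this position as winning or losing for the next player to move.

Nim-sum: 8 ^ 3 ^ 10 = 1.
The nim-sum is 1 ≠ 0, so this is an N-position: the player to move can win.

Winning position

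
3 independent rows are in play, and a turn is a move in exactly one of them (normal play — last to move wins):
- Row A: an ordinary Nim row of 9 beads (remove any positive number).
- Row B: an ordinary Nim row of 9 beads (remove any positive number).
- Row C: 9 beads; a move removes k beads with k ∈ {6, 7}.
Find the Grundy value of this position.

1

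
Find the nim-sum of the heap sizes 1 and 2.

3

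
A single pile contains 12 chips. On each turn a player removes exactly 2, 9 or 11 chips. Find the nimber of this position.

2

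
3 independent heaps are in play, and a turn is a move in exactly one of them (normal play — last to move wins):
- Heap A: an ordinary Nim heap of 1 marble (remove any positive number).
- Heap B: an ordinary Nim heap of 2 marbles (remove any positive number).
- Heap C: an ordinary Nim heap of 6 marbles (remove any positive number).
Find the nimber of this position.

Heap A is a plain Nim heap of size 1, so its Grundy value is 1.
Heap B is a plain Nim heap of size 2, so its Grundy value is 2.
Heap C is a plain Nim heap of size 6, so its Grundy value is 6.
By the Sprague-Grundy theorem, the Grundy value of a sum of independent games is the XOR of the component values.
Combined value = 1 XOR 2 XOR 6 = 5.

5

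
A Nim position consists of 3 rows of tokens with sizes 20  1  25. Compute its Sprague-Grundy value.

Bitwise XOR of the heap sizes:
  10100  (20)
  00001  (1)
  11001  (25)
  -----
  01100  (12)

12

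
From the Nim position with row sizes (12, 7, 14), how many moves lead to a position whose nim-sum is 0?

3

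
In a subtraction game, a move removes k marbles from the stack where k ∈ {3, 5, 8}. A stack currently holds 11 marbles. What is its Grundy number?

0

Grundy values for subtraction set {3, 5, 8}:
k:     0  1  2  3  4  5  6  7  8  9 10 11
g(k):  0  0  0  1  1  1  2  2  2  3  3  0
So g(11) = 0.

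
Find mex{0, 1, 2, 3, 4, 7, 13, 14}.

The values 0, 1, 2, 3, 4 are all present; 5 is the first non-negative integer missing from the set.

5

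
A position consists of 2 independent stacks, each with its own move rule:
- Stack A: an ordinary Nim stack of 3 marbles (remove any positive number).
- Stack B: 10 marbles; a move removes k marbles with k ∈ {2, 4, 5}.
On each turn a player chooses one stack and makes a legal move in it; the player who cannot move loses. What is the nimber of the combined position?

2

Stack A is a plain Nim stack of size 3, so its Grundy value is 3.
For stack B, compute g(0), g(1), … with moves {2, 4, 5}:
g(0) = mex{} = 0
g(1) = mex{} = 0
g(2) = mex{0} = 1
g(3) = mex{0} = 1
g(4) = mex{0,1} = 2
g(5) = mex{0,1} = 2
g(6) = mex{0,1,2} = 3
g(7) = mex{1,2} = 0
g(8) = mex{1,2,3} = 0
g(9) = mex{0,2} = 1
g(10) = mex{0,2,3} = 1
So g(10) = 1.
The value of a disjunctive sum is the nim-sum of the parts.
Combined value = 3 ⊕ 1 = 2.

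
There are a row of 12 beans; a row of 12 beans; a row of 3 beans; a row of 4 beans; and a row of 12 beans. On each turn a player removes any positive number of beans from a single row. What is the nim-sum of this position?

Compute the nim-sum pairwise:
12 ⊕ 12 = 0
0 ⊕ 3 = 3
3 ⊕ 4 = 7
7 ⊕ 12 = 11

11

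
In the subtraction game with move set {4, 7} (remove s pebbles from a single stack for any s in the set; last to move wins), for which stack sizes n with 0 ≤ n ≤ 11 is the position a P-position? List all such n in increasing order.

0, 1, 2, 3, 11

Compute g(0), g(1), … for moves {4, 7}:
k:     0  1  2  3  4  5  6  7  8  9 10 11
g(k):  0  0  0  0  1  1  1  1  2  2  2  0
The P-positions (g = 0) in 0..11 are 0, 1, 2, 3, 11.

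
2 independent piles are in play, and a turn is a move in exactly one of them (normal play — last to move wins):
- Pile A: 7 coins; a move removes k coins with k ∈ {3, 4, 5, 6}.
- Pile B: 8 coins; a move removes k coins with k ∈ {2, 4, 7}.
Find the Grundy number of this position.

3

For pile A, compute g(0), g(1), … with moves {3, 4, 5, 6}:
k:     0  1  2  3  4  5  6  7
g(k):  0  0  0  1  1  1  2  2
So g(7) = 2.
Build the Grundy sequence for pile B with g(k) = mex{g(k−s) : s ∈ {2, 4, 7}, s ≤ k}:
k:     0  1  2  3  4  5  6  7  8
g(k):  0  0  1  1  2  2  0  3  1
So g(8) = 1.
By the Sprague-Grundy theorem, the Grundy value of a sum of independent games is the XOR of the component values.
Combined value = 2 XOR 1 = 3.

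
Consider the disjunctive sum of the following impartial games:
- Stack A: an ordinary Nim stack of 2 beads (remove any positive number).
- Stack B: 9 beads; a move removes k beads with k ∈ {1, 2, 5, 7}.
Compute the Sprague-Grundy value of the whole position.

Stack A is a plain Nim stack of size 2, so its Grundy value is 2.
Grundy values for stack B (subtraction set {1, 2, 5, 7}):
g(0) = mex{} = 0
g(1) = mex{0} = 1
g(2) = mex{0,1} = 2
g(3) = mex{1,2} = 0
g(4) = mex{0,2} = 1
g(5) = mex{0,1} = 2
g(6) = mex{1,2} = 0
g(7) = mex{0,2} = 1
g(8) = mex{0,1} = 2
g(9) = mex{1,2} = 0
So g(9) = 0.
The value of a disjunctive sum is the nim-sum of the parts.
Combined value = 2 XOR 0 = 2.

2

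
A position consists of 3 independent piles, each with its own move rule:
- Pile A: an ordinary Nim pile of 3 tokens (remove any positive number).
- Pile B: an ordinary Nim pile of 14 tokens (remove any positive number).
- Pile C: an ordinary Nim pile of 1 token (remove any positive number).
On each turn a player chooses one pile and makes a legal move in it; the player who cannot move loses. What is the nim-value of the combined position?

Pile A is a plain Nim pile of size 3, so its Grundy value is 3.
Pile B is a plain Nim pile of size 14, so its Grundy value is 14.
Pile C is a plain Nim pile of size 1, so its Grundy value is 1.
By the Sprague-Grundy theorem, the Grundy value of a sum of independent games is the XOR of the component values.
Combined value = 3 ⊕ 14 ⊕ 1 = 12.

12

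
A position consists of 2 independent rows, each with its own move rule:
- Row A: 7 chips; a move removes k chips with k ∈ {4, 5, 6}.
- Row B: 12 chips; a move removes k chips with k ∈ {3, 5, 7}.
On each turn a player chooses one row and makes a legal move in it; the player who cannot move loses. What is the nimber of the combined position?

1

Build the Grundy sequence for row A with g(k) = mex{g(k−s) : s ∈ {4, 5, 6}, s ≤ k}:
g(0) = mex{} = 0
g(1) = mex{} = 0
g(2) = mex{} = 0
g(3) = mex{} = 0
g(4) = mex{0} = 1
g(5) = mex{0} = 1
g(6) = mex{0} = 1
g(7) = mex{0} = 1
So g(7) = 1.
Grundy values for row B (subtraction set {3, 5, 7}):
k:     0  1  2  3  4  5  6  7  8  9 10 11 12
g(k):  0  0  0  1  1  1  2  2  2  3  0  0  0
So g(12) = 0.
By the Sprague-Grundy theorem, the Grundy value of a sum of independent games is the XOR of the component values.
Combined value = 1 ⊕ 0 = 1.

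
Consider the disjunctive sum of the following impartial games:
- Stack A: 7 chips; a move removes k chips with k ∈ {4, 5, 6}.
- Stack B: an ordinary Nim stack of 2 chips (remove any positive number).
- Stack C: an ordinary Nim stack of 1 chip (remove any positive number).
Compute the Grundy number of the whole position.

2

Build the Grundy sequence for stack A with g(k) = mex{g(k−s) : s ∈ {4, 5, 6}, s ≤ k}:
k:     0  1  2  3  4  5  6  7
g(k):  0  0  0  0  1  1  1  1
So g(7) = 1.
Stack B is a plain Nim stack of size 2, so its Grundy value is 2.
Stack C is a plain Nim stack of size 1, so its Grundy value is 1.
By the Sprague-Grundy theorem, the Grundy value of a sum of independent games is the XOR of the component values.
Combined value = 1 XOR 2 XOR 1 = 2.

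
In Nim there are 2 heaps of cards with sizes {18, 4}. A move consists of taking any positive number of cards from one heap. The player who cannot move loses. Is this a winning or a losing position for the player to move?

Winning position

Compute the nim-sum pairwise:
18 ^ 4 = 22
The nim-sum is 22 ≠ 0, so this is an N-position: the player to move can win.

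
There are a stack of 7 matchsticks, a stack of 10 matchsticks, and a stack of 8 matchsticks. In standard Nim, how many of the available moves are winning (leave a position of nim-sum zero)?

1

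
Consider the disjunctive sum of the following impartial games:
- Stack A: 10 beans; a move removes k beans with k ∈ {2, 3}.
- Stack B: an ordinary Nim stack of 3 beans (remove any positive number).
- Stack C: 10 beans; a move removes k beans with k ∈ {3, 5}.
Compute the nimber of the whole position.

3

Grundy values for stack A (subtraction set {2, 3}):
g(0) = mex{} = 0
g(1) = mex{} = 0
g(2) = mex{0} = 1
g(3) = mex{0} = 1
g(4) = mex{0,1} = 2
g(5) = mex{1} = 0
g(6) = mex{1,2} = 0
g(7) = mex{0,2} = 1
g(8) = mex{0} = 1
g(9) = mex{0,1} = 2
g(10) = mex{1} = 0
So g(10) = 0.
Stack B is a plain Nim stack of size 3, so its Grundy value is 3.
Grundy values for stack C (subtraction set {3, 5}):
k:     0  1  2  3  4  5  6  7  8  9 10
g(k):  0  0  0  1  1  1  2  2  0  0  0
So g(10) = 0.
The value of a disjunctive sum is the nim-sum of the parts.
Combined value = 0 XOR 3 XOR 0 = 3.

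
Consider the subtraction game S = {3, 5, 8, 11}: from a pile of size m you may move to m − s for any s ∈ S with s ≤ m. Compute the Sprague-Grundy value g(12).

Grundy values for subtraction set {3, 5, 8, 11}:
k:     0  1  2  3  4  5  6  7  8  9 10 11 12
g(k):  0  0  0  1  1  1  2  2  2  3  3  3  4
So g(12) = 4.

4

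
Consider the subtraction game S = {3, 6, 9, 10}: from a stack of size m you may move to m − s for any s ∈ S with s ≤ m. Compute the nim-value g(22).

3

Compute g(0), g(1), … for moves {3, 6, 9, 10}:
k:     0  1  2  3  4  5  6  7  8  9 10 11 12 13 14 15 16 17 18 19 20 21 22
g(k):  0  0  0  1  1  1  2  2  2  3  3  3  4  0  0  0  1  1  1  2  2  2  3
So g(22) = 3.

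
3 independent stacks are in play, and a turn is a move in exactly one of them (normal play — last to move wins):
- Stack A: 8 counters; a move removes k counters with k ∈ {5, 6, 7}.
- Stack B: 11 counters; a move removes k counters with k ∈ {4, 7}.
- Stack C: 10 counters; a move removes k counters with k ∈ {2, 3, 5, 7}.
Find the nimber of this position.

Build the Grundy sequence for stack A with g(k) = mex{g(k−s) : s ∈ {5, 6, 7}, s ≤ k}:
k:     0  1  2  3  4  5  6  7  8
g(k):  0  0  0  0  0  1  1  1  1
So g(8) = 1.
Grundy values for stack B (subtraction set {4, 7}):
k:     0  1  2  3  4  5  6  7  8  9 10 11
g(k):  0  0  0  0  1  1  1  1  2  2  2  0
So g(11) = 0.
For stack C, compute g(0), g(1), … with moves {2, 3, 5, 7}:
g(0) = mex{} = 0
g(1) = mex{} = 0
g(2) = mex{0} = 1
g(3) = mex{0} = 1
g(4) = mex{0,1} = 2
g(5) = mex{0,1} = 2
g(6) = mex{0,1,2} = 3
g(7) = mex{0,1,2} = 3
g(8) = mex{0,1,2,3} = 4
g(9) = mex{1,2,3} = 0
g(10) = mex{1,2,3,4} = 0
So g(10) = 0.
By the Sprague-Grundy theorem, the Grundy value of a sum of independent games is the XOR of the component values.
Combined value = 1 XOR 0 XOR 0 = 1.

1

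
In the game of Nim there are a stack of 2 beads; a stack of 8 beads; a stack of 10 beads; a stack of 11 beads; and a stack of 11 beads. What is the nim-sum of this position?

0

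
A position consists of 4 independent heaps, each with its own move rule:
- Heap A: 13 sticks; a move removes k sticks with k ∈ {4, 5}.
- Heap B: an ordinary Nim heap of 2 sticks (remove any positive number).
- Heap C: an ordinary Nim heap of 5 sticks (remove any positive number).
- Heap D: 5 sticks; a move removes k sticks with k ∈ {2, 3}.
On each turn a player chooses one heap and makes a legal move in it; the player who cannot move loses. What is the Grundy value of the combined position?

6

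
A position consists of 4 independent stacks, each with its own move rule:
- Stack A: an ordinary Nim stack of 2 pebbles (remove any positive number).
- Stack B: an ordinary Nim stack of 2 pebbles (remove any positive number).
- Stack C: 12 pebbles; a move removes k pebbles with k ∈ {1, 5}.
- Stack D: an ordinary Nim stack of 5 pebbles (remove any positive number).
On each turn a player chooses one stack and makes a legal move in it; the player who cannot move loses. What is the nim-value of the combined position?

5

Stack A is a plain Nim stack of size 2, so its Grundy value is 2.
Stack B is a plain Nim stack of size 2, so its Grundy value is 2.
For stack C, compute g(0), g(1), … with moves {1, 5}:
g(0) = mex{} = 0
g(1) = mex{0} = 1
g(2) = mex{1} = 0
g(3) = mex{0} = 1
g(4) = mex{1} = 0
g(5) = mex{0} = 1
g(6) = mex{1} = 0
g(7) = mex{0} = 1
g(8) = mex{1} = 0
g(9) = mex{0} = 1
g(10) = mex{1} = 0
g(11) = mex{0} = 1
g(12) = mex{1} = 0
So g(12) = 0.
Stack D is a plain Nim stack of size 5, so its Grundy value is 5.
By the Sprague-Grundy theorem, the Grundy value of a sum of independent games is the XOR of the component values.
Combined value = 2 XOR 2 XOR 0 XOR 5 = 5.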